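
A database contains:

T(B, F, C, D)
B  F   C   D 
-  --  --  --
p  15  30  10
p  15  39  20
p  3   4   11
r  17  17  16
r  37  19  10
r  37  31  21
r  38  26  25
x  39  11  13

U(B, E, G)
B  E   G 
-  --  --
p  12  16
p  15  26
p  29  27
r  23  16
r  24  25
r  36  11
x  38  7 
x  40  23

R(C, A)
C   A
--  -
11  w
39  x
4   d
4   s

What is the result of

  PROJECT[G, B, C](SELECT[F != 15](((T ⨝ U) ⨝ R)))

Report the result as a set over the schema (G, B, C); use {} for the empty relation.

Joining T and U on B yields {(p, 15, 30, 10, 12, 16), (p, 15, 30, 10, 15, 26), (p, 15, 30, 10, 29, 27), (p, 15, 39, 20, 12, 16), (p, 15, 39, 20, 15, 26), (p, 15, 39, 20, 29, 27), (p, 3, 4, 11, 12, 16), (p, 3, 4, 11, 15, 26), (p, 3, 4, 11, 29, 27), (r, 17, 17, 16, 23, 16), (r, 17, 17, 16, 24, 25), (r, 17, 17, 16, 36, 11), (r, 37, 19, 10, 23, 16), (r, 37, 19, 10, 24, 25), (r, 37, 19, 10, 36, 11), (r, 37, 31, 21, 23, 16), (r, 37, 31, 21, 24, 25), (r, 37, 31, 21, 36, 11), (r, 38, 26, 25, 23, 16), (r, 38, 26, 25, 24, 25), (r, 38, 26, 25, 36, 11), (x, 39, 11, 13, 38, 7), (x, 39, 11, 13, 40, 23)}.
Joining (T ⨝ U) and R on C yields {(p, 15, 39, 20, 12, 16, x), (p, 15, 39, 20, 15, 26, x), (p, 15, 39, 20, 29, 27, x), (p, 3, 4, 11, 12, 16, d), (p, 3, 4, 11, 12, 16, s), (p, 3, 4, 11, 15, 26, d), (p, 3, 4, 11, 15, 26, s), (p, 3, 4, 11, 29, 27, d), (p, 3, 4, 11, 29, 27, s), (x, 39, 11, 13, 38, 7, w), (x, 39, 11, 13, 40, 23, w)}.
Selection F != 15: {(p, 3, 4, 11, 12, 16, d), (p, 3, 4, 11, 12, 16, s), (p, 3, 4, 11, 15, 26, d), (p, 3, 4, 11, 15, 26, s), (p, 3, 4, 11, 29, 27, d), (p, 3, 4, 11, 29, 27, s), (x, 39, 11, 13, 38, 7, w), (x, 39, 11, 13, 40, 23, w)}
π_{G, B, C} gives {(16, p, 4), (23, x, 11), (26, p, 4), (27, p, 4), (7, x, 11)} (3 duplicate(s) eliminated).

{(16, p, 4), (23, x, 11), (26, p, 4), (27, p, 4), (7, x, 11)}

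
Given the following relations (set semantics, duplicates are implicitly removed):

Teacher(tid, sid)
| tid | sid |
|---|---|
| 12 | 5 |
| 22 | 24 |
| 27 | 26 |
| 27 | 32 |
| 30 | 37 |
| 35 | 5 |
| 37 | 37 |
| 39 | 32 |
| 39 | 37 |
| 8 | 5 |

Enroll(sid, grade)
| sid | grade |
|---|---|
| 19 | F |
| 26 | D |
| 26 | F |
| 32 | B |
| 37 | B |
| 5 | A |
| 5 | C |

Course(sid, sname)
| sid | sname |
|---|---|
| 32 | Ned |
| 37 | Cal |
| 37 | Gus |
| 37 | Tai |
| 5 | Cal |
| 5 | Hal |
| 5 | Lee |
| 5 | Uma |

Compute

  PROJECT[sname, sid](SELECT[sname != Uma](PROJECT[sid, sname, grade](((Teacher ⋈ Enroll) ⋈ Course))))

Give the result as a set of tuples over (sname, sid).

{(Cal, 37), (Cal, 5), (Gus, 37), (Hal, 5), (Lee, 5), (Ned, 32), (Tai, 37)}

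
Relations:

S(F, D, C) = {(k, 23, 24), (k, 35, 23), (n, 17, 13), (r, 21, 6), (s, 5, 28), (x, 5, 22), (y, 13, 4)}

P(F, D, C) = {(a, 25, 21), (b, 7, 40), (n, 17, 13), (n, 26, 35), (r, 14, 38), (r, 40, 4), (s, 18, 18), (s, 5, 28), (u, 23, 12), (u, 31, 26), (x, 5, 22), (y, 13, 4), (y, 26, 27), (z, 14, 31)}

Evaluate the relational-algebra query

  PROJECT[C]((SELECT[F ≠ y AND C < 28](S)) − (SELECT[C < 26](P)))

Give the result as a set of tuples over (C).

Selection F ≠ y AND C < 28: {(k, 23, 24), (k, 35, 23), (n, 17, 13), (r, 21, 6), (x, 5, 22)}
Selection C < 26: {(a, 25, 21), (n, 17, 13), (r, 40, 4), (s, 18, 18), (u, 23, 12), (x, 5, 22), (y, 13, 4)}
Difference: {(k, 23, 24), (k, 35, 23), (n, 17, 13), (r, 21, 6), (x, 5, 22)} with {(a, 25, 21), (n, 17, 13), (r, 40, 4), (s, 18, 18), (u, 23, 12), (x, 5, 22), (y, 13, 4)} → {(k, 23, 24), (k, 35, 23), (r, 21, 6)}
Projecting to C: {23, 24, 6}

{23, 24, 6}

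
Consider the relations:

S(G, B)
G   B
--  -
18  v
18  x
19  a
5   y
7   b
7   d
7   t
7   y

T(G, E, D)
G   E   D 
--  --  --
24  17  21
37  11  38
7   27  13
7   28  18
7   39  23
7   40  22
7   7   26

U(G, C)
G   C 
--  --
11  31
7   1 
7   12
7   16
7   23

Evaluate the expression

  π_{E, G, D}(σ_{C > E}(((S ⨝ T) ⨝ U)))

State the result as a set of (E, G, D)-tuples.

{(7, 7, 26)}

Natural join on G: {(7, b, 27, 13), (7, b, 28, 18), (7, b, 39, 23), (7, b, 40, 22), (7, b, 7, 26), (7, d, 27, 13), (7, d, 28, 18), (7, d, 39, 23), (7, d, 40, 22), (7, d, 7, 26), (7, t, 27, 13), (7, t, 28, 18), (7, t, 39, 23), (7, t, 40, 22), (7, t, 7, 26), (7, y, 27, 13), (7, y, 28, 18), (7, y, 39, 23), (7, y, 40, 22), (7, y, 7, 26)}
Natural join on G: {(7, b, 27, 13, 1), (7, b, 27, 13, 12), (7, b, 27, 13, 16), (7, b, 27, 13, 23), (7, b, 28, 18, 1), (7, b, 28, 18, 12), (7, b, 28, 18, 16), (7, b, 28, 18, 23), (7, b, 39, 23, 1), (7, b, 39, 23, 12), (7, b, 39, 23, 16), (7, b, 39, 23, 23), (7, b, 40, 22, 1), (7, b, 40, 22, 12), (7, b, 40, 22, 16), (7, b, 40, 22, 23), (7, b, 7, 26, 1), (7, b, 7, 26, 12), (7, b, 7, 26, 16), (7, b, 7, 26, 23), (7, d, 27, 13, 1), (7, d, 27, 13, 12), (7, d, 27, 13, 16), (7, d, 27, 13, 23), (7, d, 28, 18, 1), (7, d, 28, 18, 12), (7, d, 28, 18, 16), (7, d, 28, 18, 23), (7, d, 39, 23, 1), (7, d, 39, 23, 12), (7, d, 39, 23, 16), (7, d, 39, 23, 23), (7, d, 40, 22, 1), (7, d, 40, 22, 12), (7, d, 40, 22, 16), (7, d, 40, 22, 23), (7, d, 7, 26, 1), (7, d, 7, 26, 12), (7, d, 7, 26, 16), (7, d, 7, 26, 23), (7, t, 27, 13, 1), (7, t, 27, 13, 12), (7, t, 27, 13, 16), (7, t, 27, 13, 23), (7, t, 28, 18, 1), (7, t, 28, 18, 12), (7, t, 28, 18, 16), (7, t, 28, 18, 23), (7, t, 39, 23, 1), (7, t, 39, 23, 12), (7, t, 39, 23, 16), (7, t, 39, 23, 23), (7, t, 40, 22, 1), (7, t, 40, 22, 12), (7, t, 40, 22, 16), (7, t, 40, 22, 23), (7, t, 7, 26, 1), (7, t, 7, 26, 12), (7, t, 7, 26, 16), (7, t, 7, 26, 23), (7, y, 27, 13, 1), (7, y, 27, 13, 12), (7, y, 27, 13, 16), (7, y, 27, 13, 23), (7, y, 28, 18, 1), (7, y, 28, 18, 12), (7, y, 28, 18, 16), (7, y, 28, 18, 23), (7, y, 39, 23, 1), (7, y, 39, 23, 12), (7, y, 39, 23, 16), (7, y, 39, 23, 23), (7, y, 40, 22, 1), (7, y, 40, 22, 12), (7, y, 40, 22, 16), (7, y, 40, 22, 23), (7, y, 7, 26, 1), (7, y, 7, 26, 12), (7, y, 7, 26, 16), (7, y, 7, 26, 23)}
Selection C > E: {(7, b, 7, 26, 12), (7, b, 7, 26, 16), (7, b, 7, 26, 23), (7, d, 7, 26, 12), (7, d, 7, 26, 16), (7, d, 7, 26, 23), (7, t, 7, 26, 12), (7, t, 7, 26, 16), (7, t, 7, 26, 23), (7, y, 7, 26, 12), (7, y, 7, 26, 16), (7, y, 7, 26, 23)}
π_{E, G, D} gives {(7, 7, 26)} (11 duplicate(s) eliminated).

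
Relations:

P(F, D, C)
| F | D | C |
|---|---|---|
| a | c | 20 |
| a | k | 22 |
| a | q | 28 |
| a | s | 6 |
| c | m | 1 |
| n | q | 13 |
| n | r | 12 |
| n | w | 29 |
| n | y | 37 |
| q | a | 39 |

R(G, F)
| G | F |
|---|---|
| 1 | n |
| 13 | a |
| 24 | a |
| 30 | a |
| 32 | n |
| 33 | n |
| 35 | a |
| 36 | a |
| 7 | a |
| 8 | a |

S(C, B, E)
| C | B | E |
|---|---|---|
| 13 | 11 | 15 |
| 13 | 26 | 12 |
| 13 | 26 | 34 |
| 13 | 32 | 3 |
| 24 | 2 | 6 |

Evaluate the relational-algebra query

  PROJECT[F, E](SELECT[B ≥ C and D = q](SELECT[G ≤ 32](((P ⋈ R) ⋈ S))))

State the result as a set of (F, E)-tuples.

{(n, 12), (n, 3), (n, 34)}

Natural join on F: {(a, c, 20, 13), (a, c, 20, 24), (a, c, 20, 30), (a, c, 20, 35), (a, c, 20, 36), (a, c, 20, 7), (a, c, 20, 8), (a, k, 22, 13), (a, k, 22, 24), (a, k, 22, 30), (a, k, 22, 35), (a, k, 22, 36), (a, k, 22, 7), (a, k, 22, 8), (a, q, 28, 13), (a, q, 28, 24), (a, q, 28, 30), (a, q, 28, 35), (a, q, 28, 36), (a, q, 28, 7), (a, q, 28, 8), (a, s, 6, 13), (a, s, 6, 24), (a, s, 6, 30), (a, s, 6, 35), (a, s, 6, 36), (a, s, 6, 7), (a, s, 6, 8), (n, q, 13, 1), (n, q, 13, 32), (n, q, 13, 33), (n, r, 12, 1), (n, r, 12, 32), (n, r, 12, 33), (n, w, 29, 1), (n, w, 29, 32), (n, w, 29, 33), (n, y, 37, 1), (n, y, 37, 32), (n, y, 37, 33)}
Natural join on C: {(n, q, 13, 1, 11, 15), (n, q, 13, 1, 26, 12), (n, q, 13, 1, 26, 34), (n, q, 13, 1, 32, 3), (n, q, 13, 32, 11, 15), (n, q, 13, 32, 26, 12), (n, q, 13, 32, 26, 34), (n, q, 13, 32, 32, 3), (n, q, 13, 33, 11, 15), (n, q, 13, 33, 26, 12), (n, q, 13, 33, 26, 34), (n, q, 13, 33, 32, 3)}
Filtering on G ≤ 32 leaves {(n, q, 13, 1, 11, 15), (n, q, 13, 1, 26, 12), (n, q, 13, 1, 26, 34), (n, q, 13, 1, 32, 3), (n, q, 13, 32, 11, 15), (n, q, 13, 32, 26, 12), (n, q, 13, 32, 26, 34), (n, q, 13, 32, 32, 3)}.
Filtering on B ≥ C and D = q leaves {(n, q, 13, 1, 26, 12), (n, q, 13, 1, 26, 34), (n, q, 13, 1, 32, 3), (n, q, 13, 32, 26, 12), (n, q, 13, 32, 26, 34), (n, q, 13, 32, 32, 3)}.
π_{F, E} gives {(n, 12), (n, 3), (n, 34)} (3 duplicate(s) eliminated).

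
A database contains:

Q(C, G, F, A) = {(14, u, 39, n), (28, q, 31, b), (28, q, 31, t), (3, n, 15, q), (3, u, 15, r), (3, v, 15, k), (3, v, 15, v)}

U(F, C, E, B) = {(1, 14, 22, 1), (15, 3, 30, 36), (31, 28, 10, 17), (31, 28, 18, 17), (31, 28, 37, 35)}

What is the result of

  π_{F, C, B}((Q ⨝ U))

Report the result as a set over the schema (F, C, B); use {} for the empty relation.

{(15, 3, 36), (31, 28, 17), (31, 28, 35)}

Joining Q and U on C, F yields {(28, q, 31, b, 10, 17), (28, q, 31, b, 18, 17), (28, q, 31, b, 37, 35), (28, q, 31, t, 10, 17), (28, q, 31, t, 18, 17), (28, q, 31, t, 37, 35), (3, n, 15, q, 30, 36), (3, u, 15, r, 30, 36), (3, v, 15, k, 30, 36), (3, v, 15, v, 30, 36)}.
π_{F, C, B} gives {(15, 3, 36), (31, 28, 17), (31, 28, 35)} (7 duplicate(s) eliminated).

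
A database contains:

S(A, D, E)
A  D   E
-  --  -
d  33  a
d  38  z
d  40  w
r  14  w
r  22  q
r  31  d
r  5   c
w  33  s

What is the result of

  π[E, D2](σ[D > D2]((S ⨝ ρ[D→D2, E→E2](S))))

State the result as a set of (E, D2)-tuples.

ρ[D→D2, E→E2]: schema becomes (A, D2, E2); tuples unchanged.
S ⋈ ρ[D→D2, E→E2](S) (natural join on A): {(d, 33, a, 33, a), (d, 33, a, 38, z), (d, 33, a, 40, w), (d, 38, z, 33, a), (d, 38, z, 38, z), (d, 38, z, 40, w), (d, 40, w, 33, a), (d, 40, w, 38, z), (d, 40, w, 40, w), (r, 14, w, 14, w), (r, 14, w, 22, q), (r, 14, w, 31, d), (r, 14, w, 5, c), (r, 22, q, 14, w), (r, 22, q, 22, q), (r, 22, q, 31, d), (r, 22, q, 5, c), (r, 31, d, 14, w), (r, 31, d, 22, q), (r, 31, d, 31, d), (r, 31, d, 5, c), (r, 5, c, 14, w), (r, 5, c, 22, q), (r, 5, c, 31, d), (r, 5, c, 5, c), (w, 33, s, 33, s)}
σ[D > D2]: keep tuples satisfying D > D2 → {(d, 38, z, 33, a), (d, 40, w, 33, a), (d, 40, w, 38, z), (r, 14, w, 5, c), (r, 22, q, 14, w), (r, 22, q, 5, c), (r, 31, d, 14, w), (r, 31, d, 22, q), (r, 31, d, 5, c)}
Projecting to E, D2: {(d, 14), (d, 22), (d, 5), (q, 14), (q, 5), (w, 33), (w, 38), (w, 5), (z, 33)}

{(d, 14), (d, 22), (d, 5), (q, 14), (q, 5), (w, 33), (w, 38), (w, 5), (z, 33)}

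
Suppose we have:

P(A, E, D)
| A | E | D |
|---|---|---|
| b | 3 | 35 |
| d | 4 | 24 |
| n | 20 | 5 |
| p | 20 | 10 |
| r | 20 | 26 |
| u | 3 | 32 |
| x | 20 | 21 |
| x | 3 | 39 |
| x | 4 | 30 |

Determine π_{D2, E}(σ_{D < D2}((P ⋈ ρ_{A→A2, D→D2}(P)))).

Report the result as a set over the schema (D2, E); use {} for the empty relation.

ρ[A→A2, D→D2]: schema becomes (A2, E, D2); tuples unchanged.
Joining P and ρ_{A→A2, D→D2}(P) on E yields {(b, 3, 35, b, 35), (b, 3, 35, u, 32), (b, 3, 35, x, 39), (d, 4, 24, d, 24), (d, 4, 24, x, 30), (n, 20, 5, n, 5), (n, 20, 5, p, 10), (n, 20, 5, r, 26), (n, 20, 5, x, 21), (p, 20, 10, n, 5), (p, 20, 10, p, 10), (p, 20, 10, r, 26), (p, 20, 10, x, 21), (r, 20, 26, n, 5), (r, 20, 26, p, 10), (r, 20, 26, r, 26), (r, 20, 26, x, 21), (u, 3, 32, b, 35), (u, 3, 32, u, 32), (u, 3, 32, x, 39), (x, 20, 21, n, 5), (x, 20, 21, p, 10), (x, 20, 21, r, 26), (x, 20, 21, x, 21), (x, 3, 39, b, 35), (x, 3, 39, u, 32), (x, 3, 39, x, 39), (x, 4, 30, d, 24), (x, 4, 30, x, 30)}.
Selection D < D2: {(b, 3, 35, x, 39), (d, 4, 24, x, 30), (n, 20, 5, p, 10), (n, 20, 5, r, 26), (n, 20, 5, x, 21), (p, 20, 10, r, 26), (p, 20, 10, x, 21), (u, 3, 32, b, 35), (u, 3, 32, x, 39), (x, 20, 21, r, 26)}
π_{D2, E} gives {(10, 20), (21, 20), (26, 20), (30, 4), (35, 3), (39, 3)} (4 duplicate(s) eliminated).

{(10, 20), (21, 20), (26, 20), (30, 4), (35, 3), (39, 3)}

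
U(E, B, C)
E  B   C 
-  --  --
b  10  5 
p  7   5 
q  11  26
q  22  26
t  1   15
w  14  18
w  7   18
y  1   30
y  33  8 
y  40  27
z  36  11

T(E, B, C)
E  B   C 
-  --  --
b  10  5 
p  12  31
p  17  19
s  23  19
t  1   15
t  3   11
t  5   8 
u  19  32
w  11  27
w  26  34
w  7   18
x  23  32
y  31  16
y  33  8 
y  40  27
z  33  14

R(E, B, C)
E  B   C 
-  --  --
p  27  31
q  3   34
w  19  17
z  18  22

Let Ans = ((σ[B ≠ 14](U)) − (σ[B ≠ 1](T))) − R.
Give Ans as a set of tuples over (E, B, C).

{(p, 7, 5), (q, 11, 26), (q, 22, 26), (t, 1, 15), (y, 1, 30), (z, 36, 11)}

σ[B ≠ 14]: keep tuples satisfying B ≠ 14 → {(b, 10, 5), (p, 7, 5), (q, 11, 26), (q, 22, 26), (t, 1, 15), (w, 7, 18), (y, 1, 30), (y, 33, 8), (y, 40, 27), (z, 36, 11)}
σ[B ≠ 1]: keep tuples satisfying B ≠ 1 → {(b, 10, 5), (p, 12, 31), (p, 17, 19), (s, 23, 19), (t, 3, 11), (t, 5, 8), (u, 19, 32), (w, 11, 27), (w, 26, 34), (w, 7, 18), (x, 23, 32), (y, 31, 16), (y, 33, 8), (y, 40, 27), (z, 33, 14)}
Taking the difference: {(p, 7, 5), (q, 11, 26), (q, 22, 26), (t, 1, 15), (y, 1, 30), (z, 36, 11)}
Taking the difference: {(p, 7, 5), (q, 11, 26), (q, 22, 26), (t, 1, 15), (y, 1, 30), (z, 36, 11)}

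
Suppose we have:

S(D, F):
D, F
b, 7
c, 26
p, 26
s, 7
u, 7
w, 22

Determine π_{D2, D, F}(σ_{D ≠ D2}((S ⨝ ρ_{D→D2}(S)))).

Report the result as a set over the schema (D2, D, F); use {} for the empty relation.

ρ[D→D2]: schema becomes (D2, F); tuples unchanged.
Joining S and ρ_{D→D2}(S) on F yields {(b, 7, b), (b, 7, s), (b, 7, u), (c, 26, c), (c, 26, p), (p, 26, c), (p, 26, p), (s, 7, b), (s, 7, s), (s, 7, u), (u, 7, b), (u, 7, s), (u, 7, u), (w, 22, w)}.
Apply σ_{D ≠ D2}; surviving tuples: {(b, 7, s), (b, 7, u), (c, 26, p), (p, 26, c), (s, 7, b), (s, 7, u), (u, 7, b), (u, 7, s)}
Projecting to D2, D, F: {(b, s, 7), (b, u, 7), (c, p, 26), (p, c, 26), (s, b, 7), (s, u, 7), (u, b, 7), (u, s, 7)}

{(b, s, 7), (b, u, 7), (c, p, 26), (p, c, 26), (s, b, 7), (s, u, 7), (u, b, 7), (u, s, 7)}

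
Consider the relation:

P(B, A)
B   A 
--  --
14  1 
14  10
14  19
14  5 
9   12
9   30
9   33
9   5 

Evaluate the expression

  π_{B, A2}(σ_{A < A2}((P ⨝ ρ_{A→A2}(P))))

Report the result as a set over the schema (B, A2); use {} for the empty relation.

{(14, 10), (14, 19), (14, 5), (9, 12), (9, 30), (9, 33)}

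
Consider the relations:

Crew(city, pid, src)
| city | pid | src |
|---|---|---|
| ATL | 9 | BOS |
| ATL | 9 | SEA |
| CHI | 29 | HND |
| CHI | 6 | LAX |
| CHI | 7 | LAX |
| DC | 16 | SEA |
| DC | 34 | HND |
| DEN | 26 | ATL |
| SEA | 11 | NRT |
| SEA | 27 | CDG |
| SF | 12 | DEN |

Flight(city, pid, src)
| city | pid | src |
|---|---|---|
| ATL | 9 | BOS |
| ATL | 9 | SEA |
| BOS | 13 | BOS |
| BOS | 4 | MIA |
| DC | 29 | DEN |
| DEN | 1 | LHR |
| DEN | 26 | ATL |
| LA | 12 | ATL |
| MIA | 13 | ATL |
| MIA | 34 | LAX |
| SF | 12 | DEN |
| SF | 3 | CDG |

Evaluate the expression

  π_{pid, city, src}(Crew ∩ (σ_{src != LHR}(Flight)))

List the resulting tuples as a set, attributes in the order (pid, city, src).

Filtering on src != LHR leaves {(ATL, 9, BOS), (ATL, 9, SEA), (BOS, 13, BOS), (BOS, 4, MIA), (DC, 29, DEN), (DEN, 26, ATL), (LA, 12, ATL), (MIA, 13, ATL), (MIA, 34, LAX), (SF, 12, DEN), (SF, 3, CDG)}.
Set intersection of the two operands is {(ATL, 9, BOS), (ATL, 9, SEA), (DEN, 26, ATL), (SF, 12, DEN)}.
π[pid, city, src]: project onto (pid, city, src) → {(12, SF, DEN), (26, DEN, ATL), (9, ATL, BOS), (9, ATL, SEA)}

{(12, SF, DEN), (26, DEN, ATL), (9, ATL, BOS), (9, ATL, SEA)}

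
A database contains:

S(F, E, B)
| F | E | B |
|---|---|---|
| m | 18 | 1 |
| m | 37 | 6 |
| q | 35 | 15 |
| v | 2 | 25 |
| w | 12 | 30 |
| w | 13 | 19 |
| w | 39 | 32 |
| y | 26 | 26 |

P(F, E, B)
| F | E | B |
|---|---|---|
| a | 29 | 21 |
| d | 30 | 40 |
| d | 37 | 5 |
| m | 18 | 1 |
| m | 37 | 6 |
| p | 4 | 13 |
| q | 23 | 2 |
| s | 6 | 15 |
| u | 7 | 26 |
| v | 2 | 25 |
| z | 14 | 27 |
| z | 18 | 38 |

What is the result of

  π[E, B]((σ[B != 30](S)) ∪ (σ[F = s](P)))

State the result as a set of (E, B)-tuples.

{(13, 19), (18, 1), (2, 25), (26, 26), (35, 15), (37, 6), (39, 32), (6, 15)}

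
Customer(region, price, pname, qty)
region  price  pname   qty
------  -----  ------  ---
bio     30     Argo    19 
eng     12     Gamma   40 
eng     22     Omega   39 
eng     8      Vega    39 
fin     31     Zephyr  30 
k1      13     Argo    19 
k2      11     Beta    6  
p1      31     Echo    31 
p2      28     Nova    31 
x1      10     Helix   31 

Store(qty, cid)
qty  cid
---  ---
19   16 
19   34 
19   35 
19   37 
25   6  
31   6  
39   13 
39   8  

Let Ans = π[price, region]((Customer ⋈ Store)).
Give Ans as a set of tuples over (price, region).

Customer ⋈ Store (natural join on qty): {(bio, 30, Argo, 19, 16), (bio, 30, Argo, 19, 34), (bio, 30, Argo, 19, 35), (bio, 30, Argo, 19, 37), (eng, 22, Omega, 39, 13), (eng, 22, Omega, 39, 8), (eng, 8, Vega, 39, 13), (eng, 8, Vega, 39, 8), (k1, 13, Argo, 19, 16), (k1, 13, Argo, 19, 34), (k1, 13, Argo, 19, 35), (k1, 13, Argo, 19, 37), (p1, 31, Echo, 31, 6), (p2, 28, Nova, 31, 6), (x1, 10, Helix, 31, 6)}
π_{price, region} gives {(10, x1), (13, k1), (22, eng), (28, p2), (30, bio), (31, p1), (8, eng)} (8 duplicate(s) eliminated).

{(10, x1), (13, k1), (22, eng), (28, p2), (30, bio), (31, p1), (8, eng)}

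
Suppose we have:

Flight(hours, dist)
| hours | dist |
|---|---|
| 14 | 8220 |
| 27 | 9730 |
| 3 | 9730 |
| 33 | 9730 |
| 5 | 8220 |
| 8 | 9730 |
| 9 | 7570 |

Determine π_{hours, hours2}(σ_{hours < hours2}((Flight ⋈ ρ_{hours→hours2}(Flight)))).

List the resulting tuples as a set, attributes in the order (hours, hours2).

{(27, 33), (3, 27), (3, 33), (3, 8), (5, 14), (8, 27), (8, 33)}

ρ[hours→hours2]: schema becomes (hours2, dist); tuples unchanged.
Natural join on dist: {(14, 8220, 14), (14, 8220, 5), (27, 9730, 27), (27, 9730, 3), (27, 9730, 33), (27, 9730, 8), (3, 9730, 27), (3, 9730, 3), (3, 9730, 33), (3, 9730, 8), (33, 9730, 27), (33, 9730, 3), (33, 9730, 33), (33, 9730, 8), (5, 8220, 14), (5, 8220, 5), (8, 9730, 27), (8, 9730, 3), (8, 9730, 33), (8, 9730, 8), (9, 7570, 9)}
σ[hours < hours2]: keep tuples satisfying hours < hours2 → {(27, 9730, 33), (3, 9730, 27), (3, 9730, 33), (3, 9730, 8), (5, 8220, 14), (8, 9730, 27), (8, 9730, 33)}
π_{hours, hours2} gives {(27, 33), (3, 27), (3, 33), (3, 8), (5, 14), (8, 27), (8, 33)}.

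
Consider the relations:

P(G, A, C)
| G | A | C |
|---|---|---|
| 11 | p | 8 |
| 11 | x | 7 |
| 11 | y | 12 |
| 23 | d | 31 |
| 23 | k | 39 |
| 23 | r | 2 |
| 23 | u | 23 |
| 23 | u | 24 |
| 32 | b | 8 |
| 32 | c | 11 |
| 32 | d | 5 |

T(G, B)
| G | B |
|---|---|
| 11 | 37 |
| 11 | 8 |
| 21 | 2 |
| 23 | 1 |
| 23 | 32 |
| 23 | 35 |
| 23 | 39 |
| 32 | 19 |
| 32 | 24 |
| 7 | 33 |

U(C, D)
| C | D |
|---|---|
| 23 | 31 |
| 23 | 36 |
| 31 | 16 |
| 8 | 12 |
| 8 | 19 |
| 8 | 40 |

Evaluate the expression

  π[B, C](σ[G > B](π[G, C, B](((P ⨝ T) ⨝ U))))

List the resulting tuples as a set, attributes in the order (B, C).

{(1, 23), (1, 31), (19, 8), (24, 8), (8, 8)}

P ⋈ T (natural join on G): {(11, p, 8, 37), (11, p, 8, 8), (11, x, 7, 37), (11, x, 7, 8), (11, y, 12, 37), (11, y, 12, 8), (23, d, 31, 1), (23, d, 31, 32), (23, d, 31, 35), (23, d, 31, 39), (23, k, 39, 1), (23, k, 39, 32), (23, k, 39, 35), (23, k, 39, 39), (23, r, 2, 1), (23, r, 2, 32), (23, r, 2, 35), (23, r, 2, 39), (23, u, 23, 1), (23, u, 23, 32), (23, u, 23, 35), (23, u, 23, 39), (23, u, 24, 1), (23, u, 24, 32), (23, u, 24, 35), (23, u, 24, 39), (32, b, 8, 19), (32, b, 8, 24), (32, c, 11, 19), (32, c, 11, 24), (32, d, 5, 19), (32, d, 5, 24)}
(P ⨝ T) ⋈ U (natural join on C): {(11, p, 8, 37, 12), (11, p, 8, 37, 19), (11, p, 8, 37, 40), (11, p, 8, 8, 12), (11, p, 8, 8, 19), (11, p, 8, 8, 40), (23, d, 31, 1, 16), (23, d, 31, 32, 16), (23, d, 31, 35, 16), (23, d, 31, 39, 16), (23, u, 23, 1, 31), (23, u, 23, 1, 36), (23, u, 23, 32, 31), (23, u, 23, 32, 36), (23, u, 23, 35, 31), (23, u, 23, 35, 36), (23, u, 23, 39, 31), (23, u, 23, 39, 36), (32, b, 8, 19, 12), (32, b, 8, 19, 19), (32, b, 8, 19, 40), (32, b, 8, 24, 12), (32, b, 8, 24, 19), (32, b, 8, 24, 40)}
Projecting to G, C, B (12 duplicate(s) eliminated): {(11, 8, 37), (11, 8, 8), (23, 23, 1), (23, 23, 32), (23, 23, 35), (23, 23, 39), (23, 31, 1), (23, 31, 32), (23, 31, 35), (23, 31, 39), (32, 8, 19), (32, 8, 24)}
Apply σ_{G > B}; surviving tuples: {(11, 8, 8), (23, 23, 1), (23, 31, 1), (32, 8, 19), (32, 8, 24)}
Projecting to B, C: {(1, 23), (1, 31), (19, 8), (24, 8), (8, 8)}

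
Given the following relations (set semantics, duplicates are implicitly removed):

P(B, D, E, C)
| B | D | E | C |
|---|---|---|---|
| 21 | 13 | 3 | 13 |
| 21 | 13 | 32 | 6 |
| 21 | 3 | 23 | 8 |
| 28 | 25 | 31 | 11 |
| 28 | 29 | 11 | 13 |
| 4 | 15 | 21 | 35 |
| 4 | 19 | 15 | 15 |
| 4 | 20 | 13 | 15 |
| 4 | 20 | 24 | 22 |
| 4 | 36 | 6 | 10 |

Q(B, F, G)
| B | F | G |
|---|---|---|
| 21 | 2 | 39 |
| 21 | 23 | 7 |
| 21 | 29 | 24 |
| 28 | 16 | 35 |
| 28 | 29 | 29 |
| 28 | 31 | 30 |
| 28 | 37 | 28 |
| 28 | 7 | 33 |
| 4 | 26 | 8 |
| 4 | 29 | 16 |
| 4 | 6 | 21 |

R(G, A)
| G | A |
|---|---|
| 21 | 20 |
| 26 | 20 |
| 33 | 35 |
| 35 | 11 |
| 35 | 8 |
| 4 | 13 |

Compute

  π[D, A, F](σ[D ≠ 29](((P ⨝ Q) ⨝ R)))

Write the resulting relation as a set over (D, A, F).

{(15, 20, 6), (19, 20, 6), (20, 20, 6), (25, 11, 16), (25, 35, 7), (25, 8, 16), (36, 20, 6)}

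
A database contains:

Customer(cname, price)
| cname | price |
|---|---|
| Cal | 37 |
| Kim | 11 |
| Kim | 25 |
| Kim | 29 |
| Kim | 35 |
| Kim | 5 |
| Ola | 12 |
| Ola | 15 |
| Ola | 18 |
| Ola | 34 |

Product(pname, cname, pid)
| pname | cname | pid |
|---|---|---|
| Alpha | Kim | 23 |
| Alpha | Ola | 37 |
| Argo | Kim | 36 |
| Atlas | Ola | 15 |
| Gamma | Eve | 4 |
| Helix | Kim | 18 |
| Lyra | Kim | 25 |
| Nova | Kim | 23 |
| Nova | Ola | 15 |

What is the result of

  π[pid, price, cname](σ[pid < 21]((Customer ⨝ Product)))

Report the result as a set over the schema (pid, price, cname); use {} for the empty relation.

Natural join on cname: {(Kim, 11, Alpha, 23), (Kim, 11, Argo, 36), (Kim, 11, Helix, 18), (Kim, 11, Lyra, 25), (Kim, 11, Nova, 23), (Kim, 25, Alpha, 23), (Kim, 25, Argo, 36), (Kim, 25, Helix, 18), (Kim, 25, Lyra, 25), (Kim, 25, Nova, 23), (Kim, 29, Alpha, 23), (Kim, 29, Argo, 36), (Kim, 29, Helix, 18), (Kim, 29, Lyra, 25), (Kim, 29, Nova, 23), (Kim, 35, Alpha, 23), (Kim, 35, Argo, 36), (Kim, 35, Helix, 18), (Kim, 35, Lyra, 25), (Kim, 35, Nova, 23), (Kim, 5, Alpha, 23), (Kim, 5, Argo, 36), (Kim, 5, Helix, 18), (Kim, 5, Lyra, 25), (Kim, 5, Nova, 23), (Ola, 12, Alpha, 37), (Ola, 12, Atlas, 15), (Ola, 12, Nova, 15), (Ola, 15, Alpha, 37), (Ola, 15, Atlas, 15), (Ola, 15, Nova, 15), (Ola, 18, Alpha, 37), (Ola, 18, Atlas, 15), (Ola, 18, Nova, 15), (Ola, 34, Alpha, 37), (Ola, 34, Atlas, 15), (Ola, 34, Nova, 15)}
Filtering on pid < 21 leaves {(Kim, 11, Helix, 18), (Kim, 25, Helix, 18), (Kim, 29, Helix, 18), (Kim, 35, Helix, 18), (Kim, 5, Helix, 18), (Ola, 12, Atlas, 15), (Ola, 12, Nova, 15), (Ola, 15, Atlas, 15), (Ola, 15, Nova, 15), (Ola, 18, Atlas, 15), (Ola, 18, Nova, 15), (Ola, 34, Atlas, 15), (Ola, 34, Nova, 15)}.
Keep only column(s) pid, price, cname (4 duplicate(s) eliminated): {(15, 12, Ola), (15, 15, Ola), (15, 18, Ola), (15, 34, Ola), (18, 11, Kim), (18, 25, Kim), (18, 29, Kim), (18, 35, Kim), (18, 5, Kim)}

{(15, 12, Ola), (15, 15, Ola), (15, 18, Ola), (15, 34, Ola), (18, 11, Kim), (18, 25, Kim), (18, 29, Kim), (18, 35, Kim), (18, 5, Kim)}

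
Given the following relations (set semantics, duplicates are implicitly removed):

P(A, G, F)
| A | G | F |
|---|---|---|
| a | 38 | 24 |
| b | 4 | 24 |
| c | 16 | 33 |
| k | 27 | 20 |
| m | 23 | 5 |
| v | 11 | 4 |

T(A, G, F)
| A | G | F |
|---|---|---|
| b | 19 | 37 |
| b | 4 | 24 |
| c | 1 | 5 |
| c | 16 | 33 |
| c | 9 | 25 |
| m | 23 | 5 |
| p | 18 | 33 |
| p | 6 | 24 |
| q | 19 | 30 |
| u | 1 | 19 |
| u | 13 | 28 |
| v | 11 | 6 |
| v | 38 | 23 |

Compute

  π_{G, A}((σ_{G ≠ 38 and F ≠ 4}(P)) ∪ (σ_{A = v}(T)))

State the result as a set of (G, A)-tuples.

{(11, v), (16, c), (23, m), (27, k), (38, v), (4, b)}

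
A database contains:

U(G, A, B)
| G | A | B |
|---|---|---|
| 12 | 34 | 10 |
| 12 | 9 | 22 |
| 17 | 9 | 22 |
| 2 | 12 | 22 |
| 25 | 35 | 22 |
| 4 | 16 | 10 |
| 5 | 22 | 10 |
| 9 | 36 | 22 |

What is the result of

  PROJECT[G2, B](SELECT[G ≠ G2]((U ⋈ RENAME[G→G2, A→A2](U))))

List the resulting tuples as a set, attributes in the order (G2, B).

ρ[G→G2, A→A2]: schema becomes (G2, A2, B); tuples unchanged.
Joining U and RENAME[G→G2, A→A2](U) on B yields {(12, 34, 10, 12, 34), (12, 34, 10, 4, 16), (12, 34, 10, 5, 22), (12, 9, 22, 12, 9), (12, 9, 22, 17, 9), (12, 9, 22, 2, 12), (12, 9, 22, 25, 35), (12, 9, 22, 9, 36), (17, 9, 22, 12, 9), (17, 9, 22, 17, 9), (17, 9, 22, 2, 12), (17, 9, 22, 25, 35), (17, 9, 22, 9, 36), (2, 12, 22, 12, 9), (2, 12, 22, 17, 9), (2, 12, 22, 2, 12), (2, 12, 22, 25, 35), (2, 12, 22, 9, 36), (25, 35, 22, 12, 9), (25, 35, 22, 17, 9), (25, 35, 22, 2, 12), (25, 35, 22, 25, 35), (25, 35, 22, 9, 36), (4, 16, 10, 12, 34), (4, 16, 10, 4, 16), (4, 16, 10, 5, 22), (5, 22, 10, 12, 34), (5, 22, 10, 4, 16), (5, 22, 10, 5, 22), (9, 36, 22, 12, 9), (9, 36, 22, 17, 9), (9, 36, 22, 2, 12), (9, 36, 22, 25, 35), (9, 36, 22, 9, 36)}.
Filtering on G ≠ G2 leaves {(12, 34, 10, 4, 16), (12, 34, 10, 5, 22), (12, 9, 22, 17, 9), (12, 9, 22, 2, 12), (12, 9, 22, 25, 35), (12, 9, 22, 9, 36), (17, 9, 22, 12, 9), (17, 9, 22, 2, 12), (17, 9, 22, 25, 35), (17, 9, 22, 9, 36), (2, 12, 22, 12, 9), (2, 12, 22, 17, 9), (2, 12, 22, 25, 35), (2, 12, 22, 9, 36), (25, 35, 22, 12, 9), (25, 35, 22, 17, 9), (25, 35, 22, 2, 12), (25, 35, 22, 9, 36), (4, 16, 10, 12, 34), (4, 16, 10, 5, 22), (5, 22, 10, 12, 34), (5, 22, 10, 4, 16), (9, 36, 22, 12, 9), (9, 36, 22, 17, 9), (9, 36, 22, 2, 12), (9, 36, 22, 25, 35)}.
π_{G2, B} gives {(12, 10), (12, 22), (17, 22), (2, 22), (25, 22), (4, 10), (5, 10), (9, 22)} (18 duplicate(s) eliminated).

{(12, 10), (12, 22), (17, 22), (2, 22), (25, 22), (4, 10), (5, 10), (9, 22)}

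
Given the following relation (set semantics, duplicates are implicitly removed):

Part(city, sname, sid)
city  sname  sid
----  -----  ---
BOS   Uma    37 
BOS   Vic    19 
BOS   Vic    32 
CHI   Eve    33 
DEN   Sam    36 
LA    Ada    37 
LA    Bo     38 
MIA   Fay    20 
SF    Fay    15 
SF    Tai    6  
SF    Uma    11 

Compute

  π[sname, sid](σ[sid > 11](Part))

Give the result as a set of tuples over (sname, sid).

{(Ada, 37), (Bo, 38), (Eve, 33), (Fay, 15), (Fay, 20), (Sam, 36), (Uma, 37), (Vic, 19), (Vic, 32)}

Filtering on sid > 11 leaves {(BOS, Uma, 37), (BOS, Vic, 19), (BOS, Vic, 32), (CHI, Eve, 33), (DEN, Sam, 36), (LA, Ada, 37), (LA, Bo, 38), (MIA, Fay, 20), (SF, Fay, 15)}.
π_{sname, sid} gives {(Ada, 37), (Bo, 38), (Eve, 33), (Fay, 15), (Fay, 20), (Sam, 36), (Uma, 37), (Vic, 19), (Vic, 32)}.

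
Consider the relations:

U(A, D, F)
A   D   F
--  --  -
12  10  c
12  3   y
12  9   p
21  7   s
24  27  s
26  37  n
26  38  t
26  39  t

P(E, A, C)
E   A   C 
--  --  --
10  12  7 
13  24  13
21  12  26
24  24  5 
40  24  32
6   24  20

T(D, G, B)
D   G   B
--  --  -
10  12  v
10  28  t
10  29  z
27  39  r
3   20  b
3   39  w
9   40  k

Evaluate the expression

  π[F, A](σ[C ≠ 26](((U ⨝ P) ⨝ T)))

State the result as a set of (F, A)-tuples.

{(c, 12), (p, 12), (s, 24), (y, 12)}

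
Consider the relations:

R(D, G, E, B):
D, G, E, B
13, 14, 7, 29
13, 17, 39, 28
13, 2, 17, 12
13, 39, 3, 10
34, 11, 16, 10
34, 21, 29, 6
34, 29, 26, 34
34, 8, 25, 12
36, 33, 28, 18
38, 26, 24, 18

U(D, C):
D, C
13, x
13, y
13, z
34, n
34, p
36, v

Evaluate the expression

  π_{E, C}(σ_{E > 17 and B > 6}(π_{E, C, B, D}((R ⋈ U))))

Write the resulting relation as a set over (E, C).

{(25, n), (25, p), (26, n), (26, p), (28, v), (39, x), (39, y), (39, z)}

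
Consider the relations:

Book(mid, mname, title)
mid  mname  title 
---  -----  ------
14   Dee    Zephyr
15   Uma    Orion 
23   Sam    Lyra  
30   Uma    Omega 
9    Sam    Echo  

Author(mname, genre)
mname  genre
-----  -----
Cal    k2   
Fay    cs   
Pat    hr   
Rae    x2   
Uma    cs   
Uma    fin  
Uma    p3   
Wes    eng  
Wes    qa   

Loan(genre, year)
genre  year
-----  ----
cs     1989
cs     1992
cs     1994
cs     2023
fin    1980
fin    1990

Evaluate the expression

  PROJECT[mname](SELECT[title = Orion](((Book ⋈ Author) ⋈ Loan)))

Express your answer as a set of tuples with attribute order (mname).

Book ⋈ Author (natural join on mname): {(15, Uma, Orion, cs), (15, Uma, Orion, fin), (15, Uma, Orion, p3), (30, Uma, Omega, cs), (30, Uma, Omega, fin), (30, Uma, Omega, p3)}
(Book ⋈ Author) ⋈ Loan (natural join on genre): {(15, Uma, Orion, cs, 1989), (15, Uma, Orion, cs, 1992), (15, Uma, Orion, cs, 1994), (15, Uma, Orion, cs, 2023), (15, Uma, Orion, fin, 1980), (15, Uma, Orion, fin, 1990), (30, Uma, Omega, cs, 1989), (30, Uma, Omega, cs, 1992), (30, Uma, Omega, cs, 1994), (30, Uma, Omega, cs, 2023), (30, Uma, Omega, fin, 1980), (30, Uma, Omega, fin, 1990)}
σ[title = Orion]: keep tuples satisfying title = Orion → {(15, Uma, Orion, cs, 1989), (15, Uma, Orion, cs, 1992), (15, Uma, Orion, cs, 1994), (15, Uma, Orion, cs, 2023), (15, Uma, Orion, fin, 1980), (15, Uma, Orion, fin, 1990)}
Keep only column(s) mname (5 duplicate(s) eliminated): {Uma}

{Uma}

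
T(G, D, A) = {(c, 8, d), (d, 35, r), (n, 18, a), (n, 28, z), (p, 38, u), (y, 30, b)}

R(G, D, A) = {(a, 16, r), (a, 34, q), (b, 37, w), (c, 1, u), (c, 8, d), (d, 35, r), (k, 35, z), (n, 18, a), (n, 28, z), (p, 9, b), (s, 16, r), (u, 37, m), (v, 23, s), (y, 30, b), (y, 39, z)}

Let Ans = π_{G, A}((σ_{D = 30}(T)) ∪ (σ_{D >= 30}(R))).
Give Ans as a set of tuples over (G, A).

{(a, q), (b, w), (d, r), (k, z), (u, m), (y, b), (y, z)}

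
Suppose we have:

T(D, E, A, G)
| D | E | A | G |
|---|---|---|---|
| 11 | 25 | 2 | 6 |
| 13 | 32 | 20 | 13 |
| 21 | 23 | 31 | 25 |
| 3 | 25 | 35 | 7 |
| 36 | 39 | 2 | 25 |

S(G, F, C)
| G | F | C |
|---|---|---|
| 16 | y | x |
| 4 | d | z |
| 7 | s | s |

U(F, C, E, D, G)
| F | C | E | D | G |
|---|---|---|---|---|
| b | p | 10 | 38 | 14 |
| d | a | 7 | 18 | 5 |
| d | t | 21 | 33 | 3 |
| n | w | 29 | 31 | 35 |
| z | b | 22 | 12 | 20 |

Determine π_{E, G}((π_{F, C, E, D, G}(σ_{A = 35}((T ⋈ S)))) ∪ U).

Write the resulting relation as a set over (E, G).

{(10, 14), (21, 3), (22, 20), (25, 7), (29, 35), (7, 5)}

Joining T and S on G yields {(3, 25, 35, 7, s, s)}.
Selection A = 35: {(3, 25, 35, 7, s, s)}
π_{F, C, E, D, G} gives {(s, s, 25, 3, 7)}.
Set union of the two operands is {(b, p, 10, 38, 14), (d, a, 7, 18, 5), (d, t, 21, 33, 3), (n, w, 29, 31, 35), (s, s, 25, 3, 7), (z, b, 22, 12, 20)}.
π_{E, G} gives {(10, 14), (21, 3), (22, 20), (25, 7), (29, 35), (7, 5)}.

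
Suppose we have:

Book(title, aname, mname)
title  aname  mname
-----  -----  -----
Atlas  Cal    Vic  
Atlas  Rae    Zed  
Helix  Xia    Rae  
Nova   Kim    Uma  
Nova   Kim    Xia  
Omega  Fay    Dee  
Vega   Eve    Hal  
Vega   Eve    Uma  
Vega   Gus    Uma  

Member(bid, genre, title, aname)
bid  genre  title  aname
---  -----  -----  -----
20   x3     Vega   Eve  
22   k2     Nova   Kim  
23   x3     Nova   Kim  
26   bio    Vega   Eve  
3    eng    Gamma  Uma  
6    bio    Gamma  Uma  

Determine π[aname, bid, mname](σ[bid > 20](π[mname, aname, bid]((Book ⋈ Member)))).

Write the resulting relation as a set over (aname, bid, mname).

{(Eve, 26, Hal), (Eve, 26, Uma), (Kim, 22, Uma), (Kim, 22, Xia), (Kim, 23, Uma), (Kim, 23, Xia)}

Joining Book and Member on title, aname yields {(Nova, Kim, Uma, 22, k2), (Nova, Kim, Uma, 23, x3), (Nova, Kim, Xia, 22, k2), (Nova, Kim, Xia, 23, x3), (Vega, Eve, Hal, 20, x3), (Vega, Eve, Hal, 26, bio), (Vega, Eve, Uma, 20, x3), (Vega, Eve, Uma, 26, bio)}.
π_{mname, aname, bid} gives {(Hal, Eve, 20), (Hal, Eve, 26), (Uma, Eve, 20), (Uma, Eve, 26), (Uma, Kim, 22), (Uma, Kim, 23), (Xia, Kim, 22), (Xia, Kim, 23)}.
Filtering on bid > 20 leaves {(Hal, Eve, 26), (Uma, Eve, 26), (Uma, Kim, 22), (Uma, Kim, 23), (Xia, Kim, 22), (Xia, Kim, 23)}.
π_{aname, bid, mname} gives {(Eve, 26, Hal), (Eve, 26, Uma), (Kim, 22, Uma), (Kim, 22, Xia), (Kim, 23, Uma), (Kim, 23, Xia)}.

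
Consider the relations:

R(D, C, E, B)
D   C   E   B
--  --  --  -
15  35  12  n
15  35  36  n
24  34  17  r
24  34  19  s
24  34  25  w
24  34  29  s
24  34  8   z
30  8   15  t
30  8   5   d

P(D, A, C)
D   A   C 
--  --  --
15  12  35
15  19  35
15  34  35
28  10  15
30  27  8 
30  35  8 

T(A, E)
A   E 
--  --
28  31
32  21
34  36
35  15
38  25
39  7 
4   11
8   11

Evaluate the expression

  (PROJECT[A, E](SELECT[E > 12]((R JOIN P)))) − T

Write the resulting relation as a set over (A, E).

{(12, 36), (19, 36), (27, 15)}

R ⋈ P (natural join on D, C): {(15, 35, 12, n, 12), (15, 35, 12, n, 19), (15, 35, 12, n, 34), (15, 35, 36, n, 12), (15, 35, 36, n, 19), (15, 35, 36, n, 34), (30, 8, 15, t, 27), (30, 8, 15, t, 35), (30, 8, 5, d, 27), (30, 8, 5, d, 35)}
Filtering on E > 12 leaves {(15, 35, 36, n, 12), (15, 35, 36, n, 19), (15, 35, 36, n, 34), (30, 8, 15, t, 27), (30, 8, 15, t, 35)}.
π[A, E]: project onto (A, E) → {(12, 36), (19, 36), (27, 15), (34, 36), (35, 15)}
Difference: {(12, 36), (19, 36), (27, 15), (34, 36), (35, 15)} with {(28, 31), (32, 21), (34, 36), (35, 15), (38, 25), (39, 7), (4, 11), (8, 11)} → {(12, 36), (19, 36), (27, 15)}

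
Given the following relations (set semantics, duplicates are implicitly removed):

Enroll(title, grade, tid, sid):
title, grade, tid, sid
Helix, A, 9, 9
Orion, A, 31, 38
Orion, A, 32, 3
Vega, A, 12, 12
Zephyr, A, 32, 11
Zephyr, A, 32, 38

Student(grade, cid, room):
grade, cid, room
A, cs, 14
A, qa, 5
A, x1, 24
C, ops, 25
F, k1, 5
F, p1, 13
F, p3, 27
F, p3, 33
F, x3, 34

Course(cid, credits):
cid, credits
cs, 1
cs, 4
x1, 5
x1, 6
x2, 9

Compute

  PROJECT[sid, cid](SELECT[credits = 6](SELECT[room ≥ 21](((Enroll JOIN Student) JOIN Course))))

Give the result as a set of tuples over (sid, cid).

{(11, x1), (12, x1), (3, x1), (38, x1), (9, x1)}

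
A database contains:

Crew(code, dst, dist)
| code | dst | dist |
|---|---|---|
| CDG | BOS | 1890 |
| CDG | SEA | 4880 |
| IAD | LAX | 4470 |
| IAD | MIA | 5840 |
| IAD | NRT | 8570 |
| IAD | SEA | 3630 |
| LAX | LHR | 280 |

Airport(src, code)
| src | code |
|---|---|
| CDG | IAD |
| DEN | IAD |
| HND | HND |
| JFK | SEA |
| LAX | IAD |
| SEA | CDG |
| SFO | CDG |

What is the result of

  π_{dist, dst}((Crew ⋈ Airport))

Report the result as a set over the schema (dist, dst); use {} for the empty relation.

{(1890, BOS), (3630, SEA), (4470, LAX), (4880, SEA), (5840, MIA), (8570, NRT)}

Natural join on code: {(CDG, BOS, 1890, SEA), (CDG, BOS, 1890, SFO), (CDG, SEA, 4880, SEA), (CDG, SEA, 4880, SFO), (IAD, LAX, 4470, CDG), (IAD, LAX, 4470, DEN), (IAD, LAX, 4470, LAX), (IAD, MIA, 5840, CDG), (IAD, MIA, 5840, DEN), (IAD, MIA, 5840, LAX), (IAD, NRT, 8570, CDG), (IAD, NRT, 8570, DEN), (IAD, NRT, 8570, LAX), (IAD, SEA, 3630, CDG), (IAD, SEA, 3630, DEN), (IAD, SEA, 3630, LAX)}
π[dist, dst]: project onto (dist, dst) (10 duplicate(s) eliminated) → {(1890, BOS), (3630, SEA), (4470, LAX), (4880, SEA), (5840, MIA), (8570, NRT)}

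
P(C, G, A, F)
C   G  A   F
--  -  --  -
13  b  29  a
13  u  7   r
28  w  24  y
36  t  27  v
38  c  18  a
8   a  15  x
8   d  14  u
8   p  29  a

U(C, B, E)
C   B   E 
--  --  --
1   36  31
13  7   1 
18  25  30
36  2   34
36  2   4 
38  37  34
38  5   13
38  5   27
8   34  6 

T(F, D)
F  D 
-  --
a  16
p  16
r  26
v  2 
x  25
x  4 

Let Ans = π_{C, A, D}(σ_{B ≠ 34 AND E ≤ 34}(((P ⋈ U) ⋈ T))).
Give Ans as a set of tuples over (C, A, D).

Natural join on C: {(13, b, 29, a, 7, 1), (13, u, 7, r, 7, 1), (36, t, 27, v, 2, 34), (36, t, 27, v, 2, 4), (38, c, 18, a, 37, 34), (38, c, 18, a, 5, 13), (38, c, 18, a, 5, 27), (8, a, 15, x, 34, 6), (8, d, 14, u, 34, 6), (8, p, 29, a, 34, 6)}
Natural join on F: {(13, b, 29, a, 7, 1, 16), (13, u, 7, r, 7, 1, 26), (36, t, 27, v, 2, 34, 2), (36, t, 27, v, 2, 4, 2), (38, c, 18, a, 37, 34, 16), (38, c, 18, a, 5, 13, 16), (38, c, 18, a, 5, 27, 16), (8, a, 15, x, 34, 6, 25), (8, a, 15, x, 34, 6, 4), (8, p, 29, a, 34, 6, 16)}
Filtering on B ≠ 34 AND E ≤ 34 leaves {(13, b, 29, a, 7, 1, 16), (13, u, 7, r, 7, 1, 26), (36, t, 27, v, 2, 34, 2), (36, t, 27, v, 2, 4, 2), (38, c, 18, a, 37, 34, 16), (38, c, 18, a, 5, 13, 16), (38, c, 18, a, 5, 27, 16)}.
π_{C, A, D} gives {(13, 29, 16), (13, 7, 26), (36, 27, 2), (38, 18, 16)} (3 duplicate(s) eliminated).

{(13, 29, 16), (13, 7, 26), (36, 27, 2), (38, 18, 16)}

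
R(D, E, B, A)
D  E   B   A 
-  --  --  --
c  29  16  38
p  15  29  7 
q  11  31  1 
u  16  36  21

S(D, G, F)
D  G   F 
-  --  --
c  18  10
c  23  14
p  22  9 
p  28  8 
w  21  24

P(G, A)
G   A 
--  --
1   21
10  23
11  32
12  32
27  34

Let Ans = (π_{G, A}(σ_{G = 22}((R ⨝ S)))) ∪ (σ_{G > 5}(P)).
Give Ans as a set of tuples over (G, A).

Joining R and S on D yields {(c, 29, 16, 38, 18, 10), (c, 29, 16, 38, 23, 14), (p, 15, 29, 7, 22, 9), (p, 15, 29, 7, 28, 8)}.
σ[G = 22]: keep tuples satisfying G = 22 → {(p, 15, 29, 7, 22, 9)}
Keep only column(s) G, A: {(22, 7)}
σ[G > 5]: keep tuples satisfying G > 5 → {(10, 23), (11, 32), (12, 32), (27, 34)}
Taking the union: {(10, 23), (11, 32), (12, 32), (22, 7), (27, 34)}

{(10, 23), (11, 32), (12, 32), (22, 7), (27, 34)}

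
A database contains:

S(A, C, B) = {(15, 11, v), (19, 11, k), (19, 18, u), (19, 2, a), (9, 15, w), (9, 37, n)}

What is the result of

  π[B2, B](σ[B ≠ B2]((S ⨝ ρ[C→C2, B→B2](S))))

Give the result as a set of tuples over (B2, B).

{(a, k), (a, u), (k, a), (k, u), (n, w), (u, a), (u, k), (w, n)}

ρ[C→C2, B→B2]: schema becomes (A, C2, B2); tuples unchanged.
Joining S and ρ[C→C2, B→B2](S) on A yields {(15, 11, v, 11, v), (19, 11, k, 11, k), (19, 11, k, 18, u), (19, 11, k, 2, a), (19, 18, u, 11, k), (19, 18, u, 18, u), (19, 18, u, 2, a), (19, 2, a, 11, k), (19, 2, a, 18, u), (19, 2, a, 2, a), (9, 15, w, 15, w), (9, 15, w, 37, n), (9, 37, n, 15, w), (9, 37, n, 37, n)}.
σ[B ≠ B2]: keep tuples satisfying B ≠ B2 → {(19, 11, k, 18, u), (19, 11, k, 2, a), (19, 18, u, 11, k), (19, 18, u, 2, a), (19, 2, a, 11, k), (19, 2, a, 18, u), (9, 15, w, 37, n), (9, 37, n, 15, w)}
π[B2, B]: project onto (B2, B) → {(a, k), (a, u), (k, a), (k, u), (n, w), (u, a), (u, k), (w, n)}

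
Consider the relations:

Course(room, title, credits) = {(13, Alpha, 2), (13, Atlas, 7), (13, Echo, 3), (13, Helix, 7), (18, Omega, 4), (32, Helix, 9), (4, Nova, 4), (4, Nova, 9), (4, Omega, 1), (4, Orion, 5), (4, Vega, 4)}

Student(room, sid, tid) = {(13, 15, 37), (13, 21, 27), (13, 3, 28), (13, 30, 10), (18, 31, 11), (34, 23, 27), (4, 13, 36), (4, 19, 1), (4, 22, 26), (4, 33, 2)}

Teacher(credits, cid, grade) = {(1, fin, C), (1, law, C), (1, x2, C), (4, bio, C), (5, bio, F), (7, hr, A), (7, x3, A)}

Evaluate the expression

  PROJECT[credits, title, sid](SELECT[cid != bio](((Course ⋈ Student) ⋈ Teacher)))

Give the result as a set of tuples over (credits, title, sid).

{(1, Omega, 13), (1, Omega, 19), (1, Omega, 22), (1, Omega, 33), (7, Atlas, 15), (7, Atlas, 21), (7, Atlas, 3), (7, Atlas, 30), (7, Helix, 15), (7, Helix, 21), (7, Helix, 3), (7, Helix, 30)}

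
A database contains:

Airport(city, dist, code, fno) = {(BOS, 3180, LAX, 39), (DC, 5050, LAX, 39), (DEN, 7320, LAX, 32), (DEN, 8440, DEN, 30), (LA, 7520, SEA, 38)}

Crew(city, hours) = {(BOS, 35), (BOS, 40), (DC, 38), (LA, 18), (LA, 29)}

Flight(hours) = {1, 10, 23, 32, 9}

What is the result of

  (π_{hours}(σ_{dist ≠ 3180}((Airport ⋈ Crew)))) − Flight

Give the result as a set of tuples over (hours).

{18, 29, 38}

Joining Airport and Crew on city yields {(BOS, 3180, LAX, 39, 35), (BOS, 3180, LAX, 39, 40), (DC, 5050, LAX, 39, 38), (LA, 7520, SEA, 38, 18), (LA, 7520, SEA, 38, 29)}.
Apply σ_{dist ≠ 3180}; surviving tuples: {(DC, 5050, LAX, 39, 38), (LA, 7520, SEA, 38, 18), (LA, 7520, SEA, 38, 29)}
Projecting to hours: {18, 29, 38}
Set difference of the two operands is {18, 29, 38}.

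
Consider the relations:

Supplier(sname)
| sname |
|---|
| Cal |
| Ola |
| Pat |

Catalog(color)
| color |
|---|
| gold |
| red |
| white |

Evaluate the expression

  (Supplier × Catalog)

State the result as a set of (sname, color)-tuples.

{(Cal, gold), (Cal, red), (Cal, white), (Ola, gold), (Ola, red), (Ola, white), (Pat, gold), (Pat, red), (Pat, white)}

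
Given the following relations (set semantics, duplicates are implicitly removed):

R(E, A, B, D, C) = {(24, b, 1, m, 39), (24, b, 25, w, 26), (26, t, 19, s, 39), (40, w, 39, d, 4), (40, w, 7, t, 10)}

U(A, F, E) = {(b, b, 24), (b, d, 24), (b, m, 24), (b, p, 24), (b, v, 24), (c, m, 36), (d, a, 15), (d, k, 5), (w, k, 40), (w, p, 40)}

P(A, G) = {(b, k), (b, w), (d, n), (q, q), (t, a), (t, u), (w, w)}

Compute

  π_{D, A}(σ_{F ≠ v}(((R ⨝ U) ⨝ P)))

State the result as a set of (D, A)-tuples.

Joining R and U on E, A yields {(24, b, 1, m, 39, b), (24, b, 1, m, 39, d), (24, b, 1, m, 39, m), (24, b, 1, m, 39, p), (24, b, 1, m, 39, v), (24, b, 25, w, 26, b), (24, b, 25, w, 26, d), (24, b, 25, w, 26, m), (24, b, 25, w, 26, p), (24, b, 25, w, 26, v), (40, w, 39, d, 4, k), (40, w, 39, d, 4, p), (40, w, 7, t, 10, k), (40, w, 7, t, 10, p)}.
Joining (R ⨝ U) and P on A yields {(24, b, 1, m, 39, b, k), (24, b, 1, m, 39, b, w), (24, b, 1, m, 39, d, k), (24, b, 1, m, 39, d, w), (24, b, 1, m, 39, m, k), (24, b, 1, m, 39, m, w), (24, b, 1, m, 39, p, k), (24, b, 1, m, 39, p, w), (24, b, 1, m, 39, v, k), (24, b, 1, m, 39, v, w), (24, b, 25, w, 26, b, k), (24, b, 25, w, 26, b, w), (24, b, 25, w, 26, d, k), (24, b, 25, w, 26, d, w), (24, b, 25, w, 26, m, k), (24, b, 25, w, 26, m, w), (24, b, 25, w, 26, p, k), (24, b, 25, w, 26, p, w), (24, b, 25, w, 26, v, k), (24, b, 25, w, 26, v, w), (40, w, 39, d, 4, k, w), (40, w, 39, d, 4, p, w), (40, w, 7, t, 10, k, w), (40, w, 7, t, 10, p, w)}.
Filtering on F ≠ v leaves {(24, b, 1, m, 39, b, k), (24, b, 1, m, 39, b, w), (24, b, 1, m, 39, d, k), (24, b, 1, m, 39, d, w), (24, b, 1, m, 39, m, k), (24, b, 1, m, 39, m, w), (24, b, 1, m, 39, p, k), (24, b, 1, m, 39, p, w), (24, b, 25, w, 26, b, k), (24, b, 25, w, 26, b, w), (24, b, 25, w, 26, d, k), (24, b, 25, w, 26, d, w), (24, b, 25, w, 26, m, k), (24, b, 25, w, 26, m, w), (24, b, 25, w, 26, p, k), (24, b, 25, w, 26, p, w), (40, w, 39, d, 4, k, w), (40, w, 39, d, 4, p, w), (40, w, 7, t, 10, k, w), (40, w, 7, t, 10, p, w)}.
π_{D, A} gives {(d, w), (m, b), (t, w), (w, b)} (16 duplicate(s) eliminated).

{(d, w), (m, b), (t, w), (w, b)}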